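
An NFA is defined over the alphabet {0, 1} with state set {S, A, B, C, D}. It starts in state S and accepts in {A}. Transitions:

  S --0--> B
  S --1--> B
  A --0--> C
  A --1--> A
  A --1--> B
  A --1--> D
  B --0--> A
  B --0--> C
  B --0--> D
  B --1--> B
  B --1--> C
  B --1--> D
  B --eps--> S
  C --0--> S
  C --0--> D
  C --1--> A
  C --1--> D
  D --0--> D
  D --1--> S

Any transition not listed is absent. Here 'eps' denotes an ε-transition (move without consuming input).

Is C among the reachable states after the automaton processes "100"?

Yes

Start in {S}.
Read '1': {S} → {S, B}.
Read '0': {S, B} → {S, A, B, C, D}.
Read '0': {S, A, B, C, D} → {S, A, B, C, D}.
State C is in {S, A, B, C, D}.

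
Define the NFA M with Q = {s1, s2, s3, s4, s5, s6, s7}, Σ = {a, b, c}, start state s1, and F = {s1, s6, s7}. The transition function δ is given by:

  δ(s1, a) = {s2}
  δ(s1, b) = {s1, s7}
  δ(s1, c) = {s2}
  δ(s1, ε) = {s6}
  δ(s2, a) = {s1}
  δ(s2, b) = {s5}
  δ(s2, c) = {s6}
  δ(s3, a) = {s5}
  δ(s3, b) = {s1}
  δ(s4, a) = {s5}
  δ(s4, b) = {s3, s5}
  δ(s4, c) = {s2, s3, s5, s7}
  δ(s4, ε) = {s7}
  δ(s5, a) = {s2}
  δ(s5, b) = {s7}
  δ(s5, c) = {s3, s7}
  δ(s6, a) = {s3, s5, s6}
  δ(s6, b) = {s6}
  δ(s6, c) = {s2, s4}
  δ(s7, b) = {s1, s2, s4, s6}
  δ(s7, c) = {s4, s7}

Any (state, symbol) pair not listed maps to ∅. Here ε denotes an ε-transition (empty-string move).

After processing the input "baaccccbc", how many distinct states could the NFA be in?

Start: ε-closure({s1}) = {s1, s6}.
Read 'b': {s1, s6} → {s1, s6, s7}.
Read 'a': {s1, s6, s7} → {s2, s3, s5, s6}.
Read 'a': {s2, s3, s5, s6} → {s1, s2, s3, s5, s6}.
Read 'c': {s1, s2, s3, s5, s6} → {s2, s3, s4, s6, s7}.
Read 'c': {s2, s3, s4, s6, s7} → {s2, s3, s4, s5, s6, s7}.
Read 'c': {s2, s3, s4, s5, s6, s7} → {s2, s3, s4, s5, s6, s7}.
Read 'c': {s2, s3, s4, s5, s6, s7} → {s2, s3, s4, s5, s6, s7}.
Read 'b': {s2, s3, s4, s5, s6, s7} → {s1, s2, s3, s4, s5, s6, s7}.
Read 'c': {s1, s2, s3, s4, s5, s6, s7} → {s2, s3, s4, s5, s6, s7}.
That set has 6 states.

6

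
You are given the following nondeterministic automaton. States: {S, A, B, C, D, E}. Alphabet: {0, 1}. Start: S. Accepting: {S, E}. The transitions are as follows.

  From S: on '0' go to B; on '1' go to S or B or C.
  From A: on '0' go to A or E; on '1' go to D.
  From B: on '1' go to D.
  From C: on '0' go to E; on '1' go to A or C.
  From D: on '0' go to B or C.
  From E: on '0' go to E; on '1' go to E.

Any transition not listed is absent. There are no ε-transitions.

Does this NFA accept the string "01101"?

No

Start in {S}.
Read '0': {S} → {B}.
Read '1': {B} → {D}.
Read '1': {D} → ∅.
The set is empty and remains empty for the remaining 2 symbols.
The final set ∅ contains no accepting state.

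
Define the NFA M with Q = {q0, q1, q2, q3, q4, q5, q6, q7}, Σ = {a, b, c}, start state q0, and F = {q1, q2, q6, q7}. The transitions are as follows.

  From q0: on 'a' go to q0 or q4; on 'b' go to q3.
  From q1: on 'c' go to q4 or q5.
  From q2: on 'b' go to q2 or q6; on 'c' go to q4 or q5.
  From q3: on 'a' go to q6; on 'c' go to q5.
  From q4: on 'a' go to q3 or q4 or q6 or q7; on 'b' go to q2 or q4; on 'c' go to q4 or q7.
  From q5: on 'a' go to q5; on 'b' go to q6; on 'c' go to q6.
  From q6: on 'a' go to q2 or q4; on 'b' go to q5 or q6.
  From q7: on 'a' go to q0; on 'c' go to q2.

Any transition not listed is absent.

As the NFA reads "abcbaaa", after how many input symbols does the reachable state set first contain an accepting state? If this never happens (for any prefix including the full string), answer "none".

2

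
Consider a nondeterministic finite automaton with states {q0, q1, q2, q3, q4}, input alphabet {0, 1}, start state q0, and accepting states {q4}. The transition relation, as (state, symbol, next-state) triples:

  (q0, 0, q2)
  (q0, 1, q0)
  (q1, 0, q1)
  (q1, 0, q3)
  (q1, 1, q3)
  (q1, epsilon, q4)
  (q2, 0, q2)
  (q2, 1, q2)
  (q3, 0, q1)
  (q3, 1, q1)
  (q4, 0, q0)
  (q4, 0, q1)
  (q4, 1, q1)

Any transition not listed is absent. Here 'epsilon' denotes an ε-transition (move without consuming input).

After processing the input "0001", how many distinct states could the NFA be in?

1

Start in {q0}.
Read '0': {q0} → {q2}.
Read '0': {q2} → {q2}.
Read '0': {q2} → {q2}.
Read '1': {q2} → {q2}.
That set has 1 state.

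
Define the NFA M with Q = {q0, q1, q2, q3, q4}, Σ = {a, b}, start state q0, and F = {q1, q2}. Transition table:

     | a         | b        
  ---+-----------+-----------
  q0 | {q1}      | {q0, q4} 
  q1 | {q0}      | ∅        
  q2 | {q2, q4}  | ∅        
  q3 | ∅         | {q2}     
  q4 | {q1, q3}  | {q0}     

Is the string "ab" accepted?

No

Start in {q0}.
Read 'a': {q0} → {q1}.
Read 'b': {q1} → ∅.
The final set ∅ contains no accepting state.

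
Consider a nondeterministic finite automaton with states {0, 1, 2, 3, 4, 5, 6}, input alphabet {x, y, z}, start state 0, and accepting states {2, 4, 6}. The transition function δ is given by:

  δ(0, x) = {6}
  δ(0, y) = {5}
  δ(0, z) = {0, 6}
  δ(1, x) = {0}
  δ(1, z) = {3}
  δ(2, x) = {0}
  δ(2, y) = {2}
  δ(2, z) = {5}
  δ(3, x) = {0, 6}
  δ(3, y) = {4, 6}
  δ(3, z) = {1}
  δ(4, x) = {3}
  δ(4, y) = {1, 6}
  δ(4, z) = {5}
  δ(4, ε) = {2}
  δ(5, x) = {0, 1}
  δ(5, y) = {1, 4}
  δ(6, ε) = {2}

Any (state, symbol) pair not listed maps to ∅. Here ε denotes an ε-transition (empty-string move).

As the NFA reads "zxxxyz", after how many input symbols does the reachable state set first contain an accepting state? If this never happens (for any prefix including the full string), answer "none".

Start in {0}.
Read 'z': {0} → {0, 2, 6}.
None of the earlier sets intersect F, but {0, 2, 6} does.

1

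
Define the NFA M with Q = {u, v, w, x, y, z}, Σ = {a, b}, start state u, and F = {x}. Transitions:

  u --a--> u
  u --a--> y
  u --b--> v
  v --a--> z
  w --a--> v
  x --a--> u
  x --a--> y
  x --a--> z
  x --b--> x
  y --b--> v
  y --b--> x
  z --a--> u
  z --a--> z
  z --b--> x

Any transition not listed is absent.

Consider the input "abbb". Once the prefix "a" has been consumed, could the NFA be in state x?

No

Start in {u}.
Read 'a': {u} → {u, y}.
State x is not in {u, y}.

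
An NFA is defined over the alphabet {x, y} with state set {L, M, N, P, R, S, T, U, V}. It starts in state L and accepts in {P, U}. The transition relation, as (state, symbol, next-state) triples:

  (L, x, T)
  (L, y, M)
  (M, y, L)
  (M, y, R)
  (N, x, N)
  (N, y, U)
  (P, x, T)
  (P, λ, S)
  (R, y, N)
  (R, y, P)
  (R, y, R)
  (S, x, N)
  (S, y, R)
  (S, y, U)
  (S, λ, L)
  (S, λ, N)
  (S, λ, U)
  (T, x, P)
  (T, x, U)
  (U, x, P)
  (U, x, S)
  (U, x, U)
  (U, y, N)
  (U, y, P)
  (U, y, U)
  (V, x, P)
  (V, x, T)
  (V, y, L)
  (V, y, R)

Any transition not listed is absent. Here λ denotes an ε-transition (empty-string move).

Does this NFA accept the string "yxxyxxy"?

Start in {L}.
Read 'y': {L} → {M}.
Read 'x': {M} → ∅.
The set is empty and remains empty for the remaining 5 symbols.
The final set ∅ contains no accepting state.

No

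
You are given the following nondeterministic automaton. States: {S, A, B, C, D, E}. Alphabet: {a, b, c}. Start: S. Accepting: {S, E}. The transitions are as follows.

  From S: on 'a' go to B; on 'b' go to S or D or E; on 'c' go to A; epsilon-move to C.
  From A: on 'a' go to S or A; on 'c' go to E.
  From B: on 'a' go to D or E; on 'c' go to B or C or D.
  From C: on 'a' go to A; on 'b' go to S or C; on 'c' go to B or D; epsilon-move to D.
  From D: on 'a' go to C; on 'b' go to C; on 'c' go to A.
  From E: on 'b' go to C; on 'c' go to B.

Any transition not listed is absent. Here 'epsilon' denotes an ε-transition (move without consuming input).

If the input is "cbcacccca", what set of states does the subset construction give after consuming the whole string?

Start: ε-closure({S}) = {S, C, D}.
Read 'c': S→{A}, C→{B, D}, D→{A}; now {A, B, D}.
Read 'b': A→∅, B→∅, D→{C}; union {C}; ε-closure = {C, D}.
Read 'c': C→{B, D}, D→{A}; now {A, B, D}.
Read 'a': A→{S, A}, B→{D, E}, D→{C}; now {S, A, C, D, E}.
Read 'c': S→{A}, A→{E}, C→{B, D}, D→{A}, E→{B}; now {A, B, D, E}.
Read 'c': A→{E}, B→{B, C, D}, D→{A}, E→{B}; now {A, B, C, D, E}.
Read 'c': A→{E}, B→{B, C, D}, C→{B, D}, D→{A}, E→{B}; now {A, B, C, D, E}.
Read 'c': A→{E}, B→{B, C, D}, C→{B, D}, D→{A}, E→{B}; now {A, B, C, D, E}.
Read 'a': A→{S, A}, B→{D, E}, C→{A}, D→{C}, E→∅; now {S, A, C, D, E}.

{S, A, C, D, E}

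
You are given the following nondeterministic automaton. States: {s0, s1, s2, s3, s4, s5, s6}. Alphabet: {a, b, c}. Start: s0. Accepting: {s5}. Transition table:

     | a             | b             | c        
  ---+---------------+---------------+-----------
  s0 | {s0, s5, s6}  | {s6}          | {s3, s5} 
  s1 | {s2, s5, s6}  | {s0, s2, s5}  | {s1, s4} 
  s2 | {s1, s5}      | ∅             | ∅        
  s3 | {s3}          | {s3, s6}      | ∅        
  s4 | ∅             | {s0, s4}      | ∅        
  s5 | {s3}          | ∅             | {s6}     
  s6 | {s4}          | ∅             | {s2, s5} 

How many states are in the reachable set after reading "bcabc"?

Start in {s0}.
Read 'b': s0→{s6}; now {s6}.
Read 'c': s6→{s2, s5}; now {s2, s5}.
Read 'a': s2→{s1, s5}, s5→{s3}; now {s1, s3, s5}.
Read 'b': s1→{s0, s2, s5}, s3→{s3, s6}, s5→∅; now {s0, s2, s3, s5, s6}.
Read 'c': s0→{s3, s5}, s2→∅, s3→∅, s5→{s6}, s6→{s2, s5}; now {s2, s3, s5, s6}.
That set has 4 states.

4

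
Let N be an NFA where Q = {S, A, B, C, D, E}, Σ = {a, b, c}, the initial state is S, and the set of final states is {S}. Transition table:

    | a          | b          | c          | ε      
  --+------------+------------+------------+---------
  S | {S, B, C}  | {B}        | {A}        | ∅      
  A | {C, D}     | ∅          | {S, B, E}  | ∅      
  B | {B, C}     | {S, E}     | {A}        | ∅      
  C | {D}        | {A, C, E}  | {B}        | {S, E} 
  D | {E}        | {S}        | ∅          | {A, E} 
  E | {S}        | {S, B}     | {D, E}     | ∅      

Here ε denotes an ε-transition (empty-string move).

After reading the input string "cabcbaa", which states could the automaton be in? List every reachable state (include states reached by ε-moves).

Start in {S}.
Read 'c': S→{A}; now {A}.
Read 'a': A→{C, D}; union {C, D}; ε-closure = {S, A, C, D, E}.
Read 'b': S→{B}, A→∅, C→{A, C, E}, D→{S}, E→{S, B}; now {S, A, B, C, E}.
Read 'c': S→{A}, A→{S, B, E}, B→{A}, C→{B}, E→{D, E}; now {S, A, B, D, E}.
Read 'b': S→{B}, A→∅, B→{S, E}, D→{S}, E→{S, B}; now {S, B, E}.
Read 'a': S→{S, B, C}, B→{B, C}, E→{S}; union {S, B, C}; ε-closure = {S, B, C, E}.
Read 'a': S→{S, B, C}, B→{B, C}, C→{D}, E→{S}; union {S, B, C, D}; ε-closure = {S, A, B, C, D, E}.

{S, A, B, C, D, E}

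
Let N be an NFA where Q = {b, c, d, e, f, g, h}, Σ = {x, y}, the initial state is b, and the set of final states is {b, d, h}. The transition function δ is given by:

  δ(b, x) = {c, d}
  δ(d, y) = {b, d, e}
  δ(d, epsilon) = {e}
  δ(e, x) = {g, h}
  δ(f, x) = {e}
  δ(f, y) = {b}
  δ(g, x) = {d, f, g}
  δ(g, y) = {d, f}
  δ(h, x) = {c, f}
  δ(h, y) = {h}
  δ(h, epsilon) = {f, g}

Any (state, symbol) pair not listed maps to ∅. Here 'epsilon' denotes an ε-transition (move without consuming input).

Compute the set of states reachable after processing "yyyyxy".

∅

Start in {b}.
Read 'y': b→∅; now ∅.
The set is empty and remains empty for the remaining 5 symbols.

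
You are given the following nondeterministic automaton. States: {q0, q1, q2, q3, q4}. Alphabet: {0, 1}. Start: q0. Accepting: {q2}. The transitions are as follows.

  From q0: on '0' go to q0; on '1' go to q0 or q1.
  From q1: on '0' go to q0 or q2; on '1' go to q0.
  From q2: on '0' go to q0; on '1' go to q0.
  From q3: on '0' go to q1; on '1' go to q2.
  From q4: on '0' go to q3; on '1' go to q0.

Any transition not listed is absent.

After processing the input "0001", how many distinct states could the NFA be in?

Start in {q0}.
Read '0': {q0} → {q0}.
Read '0': {q0} → {q0}.
Read '0': {q0} → {q0}.
Read '1': {q0} → {q0, q1}.
That set has 2 states.

2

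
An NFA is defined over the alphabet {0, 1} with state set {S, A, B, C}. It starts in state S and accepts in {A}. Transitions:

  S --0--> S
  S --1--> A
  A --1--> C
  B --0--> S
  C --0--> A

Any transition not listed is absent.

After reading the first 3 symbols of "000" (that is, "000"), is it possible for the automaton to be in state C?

No

Start in {S}.
Read '0': {S} → {S}.
Read '0': {S} → {S}.
Read '0': {S} → {S}.
State C is not in {S}.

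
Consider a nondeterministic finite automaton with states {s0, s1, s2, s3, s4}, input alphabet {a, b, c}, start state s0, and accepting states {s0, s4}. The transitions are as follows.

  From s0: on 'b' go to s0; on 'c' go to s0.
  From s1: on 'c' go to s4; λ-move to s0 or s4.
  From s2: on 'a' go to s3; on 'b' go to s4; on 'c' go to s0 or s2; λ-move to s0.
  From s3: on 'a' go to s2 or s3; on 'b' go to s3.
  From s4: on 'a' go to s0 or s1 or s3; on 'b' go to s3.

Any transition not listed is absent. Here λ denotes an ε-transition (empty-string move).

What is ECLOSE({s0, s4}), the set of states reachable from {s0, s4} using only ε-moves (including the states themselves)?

Begin with {s0, s4}.
No ε-moves leave this set, so the closure equals the set itself.

{s0, s4}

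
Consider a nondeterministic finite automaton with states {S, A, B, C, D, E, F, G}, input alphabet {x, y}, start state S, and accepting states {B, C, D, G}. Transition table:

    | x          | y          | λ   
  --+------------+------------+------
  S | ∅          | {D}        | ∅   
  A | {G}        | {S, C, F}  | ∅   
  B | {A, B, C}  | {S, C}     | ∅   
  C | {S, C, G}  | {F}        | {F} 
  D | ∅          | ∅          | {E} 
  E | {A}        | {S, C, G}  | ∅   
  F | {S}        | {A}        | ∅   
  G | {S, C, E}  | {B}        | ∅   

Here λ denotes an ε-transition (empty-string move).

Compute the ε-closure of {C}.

Begin with {C}.
ε-move C → F; add F.

{C, F}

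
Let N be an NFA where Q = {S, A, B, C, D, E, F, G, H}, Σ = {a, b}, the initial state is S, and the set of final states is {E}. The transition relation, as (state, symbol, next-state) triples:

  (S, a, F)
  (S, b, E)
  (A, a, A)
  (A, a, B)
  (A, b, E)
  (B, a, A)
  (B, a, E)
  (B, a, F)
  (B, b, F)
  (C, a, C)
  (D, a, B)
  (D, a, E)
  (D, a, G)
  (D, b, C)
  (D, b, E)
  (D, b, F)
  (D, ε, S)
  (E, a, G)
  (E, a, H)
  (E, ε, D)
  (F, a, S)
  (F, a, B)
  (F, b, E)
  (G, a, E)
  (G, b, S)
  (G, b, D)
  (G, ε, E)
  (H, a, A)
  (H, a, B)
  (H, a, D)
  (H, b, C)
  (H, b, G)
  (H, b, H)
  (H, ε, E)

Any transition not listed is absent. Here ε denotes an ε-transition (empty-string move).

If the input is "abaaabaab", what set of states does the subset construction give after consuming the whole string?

{S, C, D, E, F, G, H}

Start in {S}.
Read 'a': S→{F}; now {F}.
Read 'b': F→{E}; union {E}; ε-closure = {S, D, E}.
Read 'a': S→{F}, D→{B, E, G}, E→{G, H}; union {B, E, F, G, H}; ε-closure = {S, B, D, E, F, G, H}.
Read 'a': S→{F}, B→{A, E, F}, D→{B, E, G}, E→{G, H}, F→{S, B}, G→{E}, H→{A, B, D}; now {S, A, B, D, E, F, G, H}.
Read 'a': S→{F}, A→{A, B}, B→{A, E, F}, D→{B, E, G}, E→{G, H}, F→{S, B}, G→{E}, H→{A, B, D}; now {S, A, B, D, E, F, G, H}.
Read 'b': S→{E}, A→{E}, B→{F}, D→{C, E, F}, E→∅, F→{E}, G→{S, D}, H→{C, G, H}; now {S, C, D, E, F, G, H}.
Read 'a': S→{F}, C→{C}, D→{B, E, G}, E→{G, H}, F→{S, B}, G→{E}, H→{A, B, D}; now {S, A, B, C, D, E, F, G, H}.
Read 'a': S→{F}, A→{A, B}, B→{A, E, F}, C→{C}, D→{B, E, G}, E→{G, H}, F→{S, B}, G→{E}, H→{A, B, D}; now {S, A, B, C, D, E, F, G, H}.
Read 'b': S→{E}, A→{E}, B→{F}, C→∅, D→{C, E, F}, E→∅, F→{E}, G→{S, D}, H→{C, G, H}; now {S, C, D, E, F, G, H}.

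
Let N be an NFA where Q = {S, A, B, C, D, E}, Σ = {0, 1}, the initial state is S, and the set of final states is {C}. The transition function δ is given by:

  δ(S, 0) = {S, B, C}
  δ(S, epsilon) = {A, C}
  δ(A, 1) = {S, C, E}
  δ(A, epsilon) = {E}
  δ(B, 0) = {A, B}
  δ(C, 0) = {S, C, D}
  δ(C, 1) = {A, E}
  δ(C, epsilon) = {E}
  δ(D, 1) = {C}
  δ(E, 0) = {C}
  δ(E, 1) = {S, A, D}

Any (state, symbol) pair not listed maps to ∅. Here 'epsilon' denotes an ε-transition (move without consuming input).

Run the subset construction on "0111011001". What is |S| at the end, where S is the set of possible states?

5

Start: ε-closure({S}) = {S, A, C, E}.
Read '0': {S, A, C, E} → {S, A, B, C, D, E}.
Read '1': {S, A, B, C, D, E} → {S, A, C, D, E}.
Read '1': {S, A, C, D, E} → {S, A, C, D, E}.
Read '1': {S, A, C, D, E} → {S, A, C, D, E}.
Read '0': {S, A, C, D, E} → {S, A, B, C, D, E}.
Read '1': {S, A, B, C, D, E} → {S, A, C, D, E}.
Read '1': {S, A, C, D, E} → {S, A, C, D, E}.
Read '0': {S, A, C, D, E} → {S, A, B, C, D, E}.
Read '0': {S, A, B, C, D, E} → {S, A, B, C, D, E}.
Read '1': {S, A, B, C, D, E} → {S, A, C, D, E}.
That set has 5 states.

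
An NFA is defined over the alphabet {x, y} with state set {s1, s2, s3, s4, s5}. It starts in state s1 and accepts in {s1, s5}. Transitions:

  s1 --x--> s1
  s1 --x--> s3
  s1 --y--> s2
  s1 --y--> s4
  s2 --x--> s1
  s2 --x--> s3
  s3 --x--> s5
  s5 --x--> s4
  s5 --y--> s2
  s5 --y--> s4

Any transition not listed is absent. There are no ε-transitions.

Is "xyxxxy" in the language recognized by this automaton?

No

Start in {s1}.
Read 'x': s1→{s1, s3}; now {s1, s3}.
Read 'y': s1→{s2, s4}, s3→∅; now {s2, s4}.
Read 'x': s2→{s1, s3}, s4→∅; now {s1, s3}.
Read 'x': s1→{s1, s3}, s3→{s5}; now {s1, s3, s5}.
Read 'x': s1→{s1, s3}, s3→{s5}, s5→{s4}; now {s1, s3, s4, s5}.
Read 'y': s1→{s2, s4}, s3→∅, s4→∅, s5→{s2, s4}; now {s2, s4}.
The final set {s2, s4} contains no accepting state.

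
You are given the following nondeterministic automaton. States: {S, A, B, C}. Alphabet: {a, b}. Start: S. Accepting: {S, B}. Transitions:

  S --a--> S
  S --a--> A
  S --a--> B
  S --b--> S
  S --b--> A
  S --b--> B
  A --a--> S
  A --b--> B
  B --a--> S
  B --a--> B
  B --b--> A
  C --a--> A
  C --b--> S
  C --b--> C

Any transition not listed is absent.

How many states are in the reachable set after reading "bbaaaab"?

3

Start in {S}.
Read 'b': S→{S, A, B}; now {S, A, B}.
Read 'b': S→{S, A, B}, A→{B}, B→{A}; now {S, A, B}.
Read 'a': S→{S, A, B}, A→{S}, B→{S, B}; now {S, A, B}.
Read 'a': S→{S, A, B}, A→{S}, B→{S, B}; now {S, A, B}.
Read 'a': S→{S, A, B}, A→{S}, B→{S, B}; now {S, A, B}.
Read 'a': S→{S, A, B}, A→{S}, B→{S, B}; now {S, A, B}.
Read 'b': S→{S, A, B}, A→{B}, B→{A}; now {S, A, B}.
That set has 3 states.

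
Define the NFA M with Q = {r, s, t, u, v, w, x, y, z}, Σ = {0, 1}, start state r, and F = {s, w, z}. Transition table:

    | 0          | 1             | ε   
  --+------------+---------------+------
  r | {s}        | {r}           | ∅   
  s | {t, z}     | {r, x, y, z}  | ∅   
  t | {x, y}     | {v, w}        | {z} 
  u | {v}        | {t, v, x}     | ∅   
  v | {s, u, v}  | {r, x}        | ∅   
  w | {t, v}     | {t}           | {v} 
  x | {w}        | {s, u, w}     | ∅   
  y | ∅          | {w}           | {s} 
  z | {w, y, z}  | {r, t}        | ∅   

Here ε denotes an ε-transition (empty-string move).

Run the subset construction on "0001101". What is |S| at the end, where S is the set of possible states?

9

Start in {r}.
Read '0': r→{s}; now {s}.
Read '0': s→{t, z}; now {t, z}.
Read '0': t→{x, y}, z→{w, y, z}; union {w, x, y, z}; ε-closure = {s, v, w, x, y, z}.
Read '1': s→{r, x, y, z}, v→{r, x}, w→{t}, x→{s, u, w}, y→{w}, z→{r, t}; union {r, s, t, u, w, x, y, z}; ε-closure = {r, s, t, u, v, w, x, y, z}.
Read '1': r→{r}, s→{r, x, y, z}, t→{v, w}, u→{t, v, x}, v→{r, x}, w→{t}, x→{s, u, w}, y→{w}, z→{r, t}; now {r, s, t, u, v, w, x, y, z}.
Read '0': r→{s}, s→{t, z}, t→{x, y}, u→{v}, v→{s, u, v}, w→{t, v}, x→{w}, y→∅, z→{w, y, z}; now {s, t, u, v, w, x, y, z}.
Read '1': s→{r, x, y, z}, t→{v, w}, u→{t, v, x}, v→{r, x}, w→{t}, x→{s, u, w}, y→{w}, z→{r, t}; now {r, s, t, u, v, w, x, y, z}.
That set has 9 states.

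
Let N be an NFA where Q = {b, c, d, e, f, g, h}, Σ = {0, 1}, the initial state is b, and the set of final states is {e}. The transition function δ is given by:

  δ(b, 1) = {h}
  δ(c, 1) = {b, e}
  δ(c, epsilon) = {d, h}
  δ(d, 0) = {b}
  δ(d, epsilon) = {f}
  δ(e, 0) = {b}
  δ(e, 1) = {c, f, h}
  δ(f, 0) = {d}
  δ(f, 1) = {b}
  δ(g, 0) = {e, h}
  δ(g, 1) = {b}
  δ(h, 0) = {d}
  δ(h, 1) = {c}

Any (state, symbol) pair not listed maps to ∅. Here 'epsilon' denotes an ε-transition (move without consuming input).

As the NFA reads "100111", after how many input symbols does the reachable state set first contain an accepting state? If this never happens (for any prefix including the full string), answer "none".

6

Start in {b}.
Read '1': b→{h}; now {h}.
Read '0': h→{d}; union {d}; ε-closure = {d, f}.
Read '0': d→{b}, f→{d}; union {b, d}; ε-closure = {b, d, f}.
Read '1': b→{h}, d→∅, f→{b}; now {b, h}.
Read '1': b→{h}, h→{c}; union {c, h}; ε-closure = {c, d, f, h}.
Read '1': c→{b, e}, d→∅, f→{b}, h→{c}; union {b, c, e}; ε-closure = {b, c, d, e, f, h}.
None of the earlier sets intersect F, but {b, c, d, e, f, h} does.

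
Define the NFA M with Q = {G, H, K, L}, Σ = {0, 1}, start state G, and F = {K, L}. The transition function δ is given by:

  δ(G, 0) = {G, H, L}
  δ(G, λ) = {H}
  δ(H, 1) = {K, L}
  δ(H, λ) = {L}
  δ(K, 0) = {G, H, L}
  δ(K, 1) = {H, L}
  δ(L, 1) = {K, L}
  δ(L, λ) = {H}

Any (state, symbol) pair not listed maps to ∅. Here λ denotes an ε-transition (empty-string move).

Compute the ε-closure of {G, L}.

{G, H, L}

Begin with {G, L}.
ε-move G → H; add H.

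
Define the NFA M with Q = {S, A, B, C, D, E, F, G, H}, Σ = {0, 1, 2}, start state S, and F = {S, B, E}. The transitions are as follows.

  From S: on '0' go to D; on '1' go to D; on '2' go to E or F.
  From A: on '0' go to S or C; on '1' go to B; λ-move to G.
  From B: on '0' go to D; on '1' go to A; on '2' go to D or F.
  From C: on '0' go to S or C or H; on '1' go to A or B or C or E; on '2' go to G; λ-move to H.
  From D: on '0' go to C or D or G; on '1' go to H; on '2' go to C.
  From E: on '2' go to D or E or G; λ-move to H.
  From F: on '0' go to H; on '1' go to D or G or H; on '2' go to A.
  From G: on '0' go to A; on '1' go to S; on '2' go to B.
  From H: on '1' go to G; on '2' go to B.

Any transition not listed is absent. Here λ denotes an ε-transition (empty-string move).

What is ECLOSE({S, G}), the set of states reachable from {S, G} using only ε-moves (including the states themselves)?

{S, G}

Begin with {S, G}.
No ε-moves leave this set, so the closure equals the set itself.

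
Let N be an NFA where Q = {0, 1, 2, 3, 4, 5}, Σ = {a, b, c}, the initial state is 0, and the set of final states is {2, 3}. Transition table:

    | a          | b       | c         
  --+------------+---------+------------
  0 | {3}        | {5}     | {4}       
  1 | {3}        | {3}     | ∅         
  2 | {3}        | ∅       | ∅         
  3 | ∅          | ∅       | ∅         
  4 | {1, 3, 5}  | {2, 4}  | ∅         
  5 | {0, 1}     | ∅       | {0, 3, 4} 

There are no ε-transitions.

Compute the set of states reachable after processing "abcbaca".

∅

Start in {0}.
Read 'a': 0→{3}; now {3}.
Read 'b': 3→∅; now ∅.
The set is empty and remains empty for the remaining 5 symbols.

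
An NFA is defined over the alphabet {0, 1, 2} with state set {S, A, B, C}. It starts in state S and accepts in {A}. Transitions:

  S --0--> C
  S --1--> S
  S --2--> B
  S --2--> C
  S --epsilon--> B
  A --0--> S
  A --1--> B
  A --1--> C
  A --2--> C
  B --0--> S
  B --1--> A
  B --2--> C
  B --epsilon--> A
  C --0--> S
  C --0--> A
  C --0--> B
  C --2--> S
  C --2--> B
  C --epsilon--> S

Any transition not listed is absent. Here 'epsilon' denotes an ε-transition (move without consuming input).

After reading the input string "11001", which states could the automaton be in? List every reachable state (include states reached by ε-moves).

{S, A, B, C}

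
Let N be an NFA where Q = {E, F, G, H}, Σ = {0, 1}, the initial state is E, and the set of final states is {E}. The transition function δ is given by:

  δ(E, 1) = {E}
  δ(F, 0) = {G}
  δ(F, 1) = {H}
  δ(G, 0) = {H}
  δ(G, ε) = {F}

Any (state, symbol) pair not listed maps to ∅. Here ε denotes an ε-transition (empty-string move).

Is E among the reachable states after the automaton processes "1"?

Yes

Start in {E}.
Read '1': {E} → {E}.
State E is in {E}.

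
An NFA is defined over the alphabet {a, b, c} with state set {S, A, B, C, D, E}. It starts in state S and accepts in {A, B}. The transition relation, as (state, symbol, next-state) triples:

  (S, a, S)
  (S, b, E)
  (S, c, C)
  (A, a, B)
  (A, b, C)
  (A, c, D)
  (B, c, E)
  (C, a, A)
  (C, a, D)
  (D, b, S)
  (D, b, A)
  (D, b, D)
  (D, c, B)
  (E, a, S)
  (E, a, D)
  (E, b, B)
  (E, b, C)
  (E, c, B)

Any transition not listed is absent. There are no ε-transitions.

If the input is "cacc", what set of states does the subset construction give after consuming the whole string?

Start in {S}.
Read 'c': {S} → {C}.
Read 'a': {C} → {A, D}.
Read 'c': {A, D} → {B, D}.
Read 'c': {B, D} → {B, E}.

{B, E}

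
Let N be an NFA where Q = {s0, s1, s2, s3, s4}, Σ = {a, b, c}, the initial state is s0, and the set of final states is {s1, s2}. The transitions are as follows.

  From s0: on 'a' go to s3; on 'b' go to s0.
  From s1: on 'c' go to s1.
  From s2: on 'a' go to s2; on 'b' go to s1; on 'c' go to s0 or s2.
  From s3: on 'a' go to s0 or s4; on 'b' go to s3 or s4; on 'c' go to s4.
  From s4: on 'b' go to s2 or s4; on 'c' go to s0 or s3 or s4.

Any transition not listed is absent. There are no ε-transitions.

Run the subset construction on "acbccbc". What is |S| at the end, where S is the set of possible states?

Start in {s0}.
Read 'a': s0→{s3}; now {s3}.
Read 'c': s3→{s4}; now {s4}.
Read 'b': s4→{s2, s4}; now {s2, s4}.
Read 'c': s2→{s0, s2}, s4→{s0, s3, s4}; now {s0, s2, s3, s4}.
Read 'c': s0→∅, s2→{s0, s2}, s3→{s4}, s4→{s0, s3, s4}; now {s0, s2, s3, s4}.
Read 'b': s0→{s0}, s2→{s1}, s3→{s3, s4}, s4→{s2, s4}; now {s0, s1, s2, s3, s4}.
Read 'c': s0→∅, s1→{s1}, s2→{s0, s2}, s3→{s4}, s4→{s0, s3, s4}; now {s0, s1, s2, s3, s4}.
That set has 5 states.

5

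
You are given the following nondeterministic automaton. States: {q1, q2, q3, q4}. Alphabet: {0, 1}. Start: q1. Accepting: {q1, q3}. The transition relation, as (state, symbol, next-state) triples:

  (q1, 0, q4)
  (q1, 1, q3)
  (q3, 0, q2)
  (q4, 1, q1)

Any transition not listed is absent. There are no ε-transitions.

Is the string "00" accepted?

No

Start in {q1}.
Read '0': q1→{q4}; now {q4}.
Read '0': q4→∅; now ∅.
The final set ∅ contains no accepting state.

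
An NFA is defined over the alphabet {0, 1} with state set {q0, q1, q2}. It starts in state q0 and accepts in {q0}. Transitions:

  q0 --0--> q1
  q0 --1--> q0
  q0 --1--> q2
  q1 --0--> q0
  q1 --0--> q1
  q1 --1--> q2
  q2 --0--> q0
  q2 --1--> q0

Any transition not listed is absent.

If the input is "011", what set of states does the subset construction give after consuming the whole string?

Start in {q0}.
Read '0': {q0} → {q1}.
Read '1': {q1} → {q2}.
Read '1': {q2} → {q0}.

{q0}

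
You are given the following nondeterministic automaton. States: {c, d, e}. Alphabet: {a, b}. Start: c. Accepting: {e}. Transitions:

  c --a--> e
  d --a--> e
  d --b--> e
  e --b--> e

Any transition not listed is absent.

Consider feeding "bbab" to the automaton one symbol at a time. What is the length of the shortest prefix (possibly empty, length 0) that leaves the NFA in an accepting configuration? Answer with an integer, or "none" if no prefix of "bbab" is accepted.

Start in {c}.
Read 'b': {c} → ∅.
The set is empty and remains empty for the remaining 3 symbols.
No reachable set along the way intersects F.

none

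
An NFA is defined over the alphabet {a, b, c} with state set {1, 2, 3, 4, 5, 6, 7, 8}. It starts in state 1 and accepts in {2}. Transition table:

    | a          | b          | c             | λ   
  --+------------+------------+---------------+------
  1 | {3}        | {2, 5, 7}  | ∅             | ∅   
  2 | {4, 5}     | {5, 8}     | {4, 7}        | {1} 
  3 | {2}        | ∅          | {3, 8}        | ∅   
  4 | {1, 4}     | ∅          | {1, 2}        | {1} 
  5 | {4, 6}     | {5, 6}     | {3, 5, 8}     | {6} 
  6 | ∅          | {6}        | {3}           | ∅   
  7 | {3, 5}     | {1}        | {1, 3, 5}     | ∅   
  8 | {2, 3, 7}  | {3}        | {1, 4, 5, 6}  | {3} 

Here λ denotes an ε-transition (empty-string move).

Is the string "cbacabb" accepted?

No

Start in {1}.
Read 'c': 1→∅; now ∅.
The set is empty and remains empty for the remaining 6 symbols.
The final set ∅ contains no accepting state.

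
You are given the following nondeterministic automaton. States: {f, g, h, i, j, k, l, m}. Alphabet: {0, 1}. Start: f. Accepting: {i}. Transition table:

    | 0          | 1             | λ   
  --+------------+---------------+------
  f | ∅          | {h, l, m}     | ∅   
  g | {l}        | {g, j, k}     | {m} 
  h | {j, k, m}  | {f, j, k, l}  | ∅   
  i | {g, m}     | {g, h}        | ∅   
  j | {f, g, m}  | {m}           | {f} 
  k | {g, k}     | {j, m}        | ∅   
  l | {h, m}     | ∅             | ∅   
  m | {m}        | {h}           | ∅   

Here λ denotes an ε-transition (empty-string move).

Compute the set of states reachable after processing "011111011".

∅

Start in {f}.
Read '0': f→∅; now ∅.
The set is empty and remains empty for the remaining 8 symbols.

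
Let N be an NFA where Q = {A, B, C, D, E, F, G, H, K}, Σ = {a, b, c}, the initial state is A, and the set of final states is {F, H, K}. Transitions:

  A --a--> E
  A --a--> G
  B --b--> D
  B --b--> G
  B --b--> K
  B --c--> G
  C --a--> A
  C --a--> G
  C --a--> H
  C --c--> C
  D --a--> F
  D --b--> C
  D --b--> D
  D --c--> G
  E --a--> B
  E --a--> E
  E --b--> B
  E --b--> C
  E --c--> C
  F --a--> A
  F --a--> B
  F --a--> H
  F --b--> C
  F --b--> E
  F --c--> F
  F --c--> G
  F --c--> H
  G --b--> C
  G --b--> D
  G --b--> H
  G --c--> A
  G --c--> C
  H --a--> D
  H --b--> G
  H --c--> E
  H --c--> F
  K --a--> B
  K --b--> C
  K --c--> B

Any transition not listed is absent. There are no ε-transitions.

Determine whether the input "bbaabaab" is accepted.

No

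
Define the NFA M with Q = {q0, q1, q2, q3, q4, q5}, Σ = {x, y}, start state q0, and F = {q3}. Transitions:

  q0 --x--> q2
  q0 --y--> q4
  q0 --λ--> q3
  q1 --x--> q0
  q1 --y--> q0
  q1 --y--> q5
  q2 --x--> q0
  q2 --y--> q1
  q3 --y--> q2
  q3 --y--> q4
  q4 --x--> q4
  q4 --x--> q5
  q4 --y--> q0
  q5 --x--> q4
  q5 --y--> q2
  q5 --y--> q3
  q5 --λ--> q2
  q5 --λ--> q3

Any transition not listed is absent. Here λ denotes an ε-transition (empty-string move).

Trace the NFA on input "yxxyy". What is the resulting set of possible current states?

{q0, q1, q2, q3, q4, q5}

Start: ε-closure({q0}) = {q0, q3}.
Read 'y': {q0, q3} → {q2, q4}.
Read 'x': {q2, q4} → {q0, q2, q3, q4, q5}.
Read 'x': {q0, q2, q3, q4, q5} → {q0, q2, q3, q4, q5}.
Read 'y': {q0, q2, q3, q4, q5} → {q0, q1, q2, q3, q4}.
Read 'y': {q0, q1, q2, q3, q4} → {q0, q1, q2, q3, q4, q5}.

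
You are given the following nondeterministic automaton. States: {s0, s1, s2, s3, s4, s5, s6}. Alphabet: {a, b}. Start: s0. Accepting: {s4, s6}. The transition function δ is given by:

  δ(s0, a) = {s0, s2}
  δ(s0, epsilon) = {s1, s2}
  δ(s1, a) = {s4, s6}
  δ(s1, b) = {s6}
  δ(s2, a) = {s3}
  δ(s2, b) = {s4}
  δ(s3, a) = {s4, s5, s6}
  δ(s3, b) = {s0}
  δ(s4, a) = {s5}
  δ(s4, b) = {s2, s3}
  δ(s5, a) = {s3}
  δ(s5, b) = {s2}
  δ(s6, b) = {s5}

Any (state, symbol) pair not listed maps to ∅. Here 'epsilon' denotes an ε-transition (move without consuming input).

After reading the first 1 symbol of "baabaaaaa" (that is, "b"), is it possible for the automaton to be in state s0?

Start: ε-closure({s0}) = {s0, s1, s2}.
Read 'b': {s0, s1, s2} → {s4, s6}.
State s0 is not in {s4, s6}.

No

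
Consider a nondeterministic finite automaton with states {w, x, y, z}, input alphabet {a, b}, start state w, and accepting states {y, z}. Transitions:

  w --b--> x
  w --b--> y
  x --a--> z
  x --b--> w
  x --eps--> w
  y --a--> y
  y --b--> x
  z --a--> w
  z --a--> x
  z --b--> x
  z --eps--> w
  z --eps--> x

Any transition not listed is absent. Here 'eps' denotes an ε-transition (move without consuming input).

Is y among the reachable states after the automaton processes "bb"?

Start in {w}.
Read 'b': w→{x, y}; union {x, y}; ε-closure = {w, x, y}.
Read 'b': w→{x, y}, x→{w}, y→{x}; now {w, x, y}.
State y is in {w, x, y}.

Yes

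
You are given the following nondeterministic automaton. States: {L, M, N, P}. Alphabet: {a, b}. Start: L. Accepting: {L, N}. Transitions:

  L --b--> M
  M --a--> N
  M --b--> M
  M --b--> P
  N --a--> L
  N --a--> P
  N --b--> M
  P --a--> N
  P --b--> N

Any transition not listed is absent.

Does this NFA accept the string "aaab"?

Start in {L}.
Read 'a': {L} → ∅.
The set is empty and remains empty for the remaining 3 symbols.
The final set ∅ contains no accepting state.

No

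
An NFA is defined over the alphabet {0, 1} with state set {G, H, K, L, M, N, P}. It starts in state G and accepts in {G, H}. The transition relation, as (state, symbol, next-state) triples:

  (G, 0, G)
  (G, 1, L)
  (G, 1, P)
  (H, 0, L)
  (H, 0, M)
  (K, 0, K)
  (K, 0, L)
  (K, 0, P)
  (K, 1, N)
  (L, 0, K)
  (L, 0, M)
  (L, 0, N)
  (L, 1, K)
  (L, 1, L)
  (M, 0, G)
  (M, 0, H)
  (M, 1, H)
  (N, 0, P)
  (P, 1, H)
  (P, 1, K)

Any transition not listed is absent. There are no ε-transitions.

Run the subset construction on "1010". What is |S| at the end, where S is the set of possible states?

3

Start in {G}.
Read '1': G→{L, P}; now {L, P}.
Read '0': L→{K, M, N}, P→∅; now {K, M, N}.
Read '1': K→{N}, M→{H}, N→∅; now {H, N}.
Read '0': H→{L, M}, N→{P}; now {L, M, P}.
That set has 3 states.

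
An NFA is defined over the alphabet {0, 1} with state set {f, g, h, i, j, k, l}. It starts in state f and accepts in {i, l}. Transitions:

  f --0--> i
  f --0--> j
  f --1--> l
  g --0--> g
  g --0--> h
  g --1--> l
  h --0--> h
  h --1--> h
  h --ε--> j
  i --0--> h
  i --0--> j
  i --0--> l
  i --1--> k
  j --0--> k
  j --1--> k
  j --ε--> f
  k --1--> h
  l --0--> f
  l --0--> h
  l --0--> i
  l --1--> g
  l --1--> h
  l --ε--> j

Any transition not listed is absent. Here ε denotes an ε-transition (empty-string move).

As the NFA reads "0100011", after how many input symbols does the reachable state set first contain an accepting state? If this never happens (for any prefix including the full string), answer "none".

Start in {f}.
Read '0': {f} → {f, i, j}.
None of the earlier sets intersect F, but {f, i, j} does.

1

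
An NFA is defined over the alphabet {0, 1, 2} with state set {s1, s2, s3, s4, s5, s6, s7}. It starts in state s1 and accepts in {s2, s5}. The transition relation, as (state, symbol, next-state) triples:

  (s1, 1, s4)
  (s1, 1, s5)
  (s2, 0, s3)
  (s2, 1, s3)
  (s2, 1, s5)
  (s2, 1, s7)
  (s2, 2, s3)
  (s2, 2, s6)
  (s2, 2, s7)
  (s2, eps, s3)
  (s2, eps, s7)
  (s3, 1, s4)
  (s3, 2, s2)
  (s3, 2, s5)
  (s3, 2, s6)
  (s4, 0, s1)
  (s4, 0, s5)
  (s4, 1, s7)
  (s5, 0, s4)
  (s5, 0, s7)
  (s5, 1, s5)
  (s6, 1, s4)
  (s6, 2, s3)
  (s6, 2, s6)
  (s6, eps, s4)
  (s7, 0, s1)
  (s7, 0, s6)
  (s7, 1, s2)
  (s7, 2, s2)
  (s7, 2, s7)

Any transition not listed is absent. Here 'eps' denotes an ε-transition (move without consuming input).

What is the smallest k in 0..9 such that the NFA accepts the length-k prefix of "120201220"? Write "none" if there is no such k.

Start in {s1}.
Read '1': s1→{s4, s5}; now {s4, s5}.
None of the earlier sets intersect F, but {s4, s5} does.

1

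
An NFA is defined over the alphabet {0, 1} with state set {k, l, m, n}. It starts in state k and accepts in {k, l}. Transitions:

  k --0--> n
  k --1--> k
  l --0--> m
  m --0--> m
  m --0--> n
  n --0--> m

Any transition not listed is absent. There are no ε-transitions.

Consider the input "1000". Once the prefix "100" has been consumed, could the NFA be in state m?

Yes

Start in {k}.
Read '1': k→{k}; now {k}.
Read '0': k→{n}; now {n}.
Read '0': n→{m}; now {m}.
State m is in {m}.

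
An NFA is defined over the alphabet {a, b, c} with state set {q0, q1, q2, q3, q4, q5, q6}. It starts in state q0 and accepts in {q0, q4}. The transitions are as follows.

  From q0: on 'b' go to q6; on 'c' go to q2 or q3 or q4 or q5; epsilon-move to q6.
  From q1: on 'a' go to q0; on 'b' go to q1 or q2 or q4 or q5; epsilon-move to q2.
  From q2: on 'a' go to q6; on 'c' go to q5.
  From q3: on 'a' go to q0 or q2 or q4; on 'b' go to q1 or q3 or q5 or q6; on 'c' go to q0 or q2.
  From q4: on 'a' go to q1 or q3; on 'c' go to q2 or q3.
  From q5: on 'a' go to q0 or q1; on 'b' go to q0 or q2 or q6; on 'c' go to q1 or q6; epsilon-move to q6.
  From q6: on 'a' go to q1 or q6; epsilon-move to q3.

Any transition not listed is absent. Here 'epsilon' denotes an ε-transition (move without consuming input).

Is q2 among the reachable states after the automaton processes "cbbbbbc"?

Yes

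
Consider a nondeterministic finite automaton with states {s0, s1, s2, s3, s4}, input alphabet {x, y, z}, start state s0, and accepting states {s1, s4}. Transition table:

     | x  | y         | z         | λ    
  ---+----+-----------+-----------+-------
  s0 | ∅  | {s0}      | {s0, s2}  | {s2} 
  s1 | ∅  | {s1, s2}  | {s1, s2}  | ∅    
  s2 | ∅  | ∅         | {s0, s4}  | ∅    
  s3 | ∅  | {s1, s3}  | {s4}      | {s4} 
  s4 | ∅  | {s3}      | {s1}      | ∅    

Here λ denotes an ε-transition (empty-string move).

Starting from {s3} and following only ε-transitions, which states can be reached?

{s3, s4}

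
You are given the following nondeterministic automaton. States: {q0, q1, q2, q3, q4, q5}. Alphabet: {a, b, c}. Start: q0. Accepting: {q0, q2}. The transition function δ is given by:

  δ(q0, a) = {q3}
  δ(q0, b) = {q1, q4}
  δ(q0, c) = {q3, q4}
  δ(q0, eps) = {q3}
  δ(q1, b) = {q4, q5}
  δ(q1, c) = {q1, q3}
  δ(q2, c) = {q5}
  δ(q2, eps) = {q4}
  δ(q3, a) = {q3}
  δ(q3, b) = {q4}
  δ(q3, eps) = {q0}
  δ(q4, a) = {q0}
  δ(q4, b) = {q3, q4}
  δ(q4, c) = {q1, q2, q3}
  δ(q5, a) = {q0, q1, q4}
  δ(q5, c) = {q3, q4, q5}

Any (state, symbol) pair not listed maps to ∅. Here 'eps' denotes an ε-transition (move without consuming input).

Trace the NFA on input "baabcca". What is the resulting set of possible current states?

{q0, q1, q3, q4}

Start: ε-closure({q0}) = {q0, q3}.
Read 'b': q0→{q1, q4}, q3→{q4}; now {q1, q4}.
Read 'a': q1→∅, q4→{q0}; union {q0}; ε-closure = {q0, q3}.
Read 'a': q0→{q3}, q3→{q3}; union {q3}; ε-closure = {q0, q3}.
Read 'b': q0→{q1, q4}, q3→{q4}; now {q1, q4}.
Read 'c': q1→{q1, q3}, q4→{q1, q2, q3}; union {q1, q2, q3}; ε-closure = {q0, q1, q2, q3, q4}.
Read 'c': q0→{q3, q4}, q1→{q1, q3}, q2→{q5}, q3→∅, q4→{q1, q2, q3}; union {q1, q2, q3, q4, q5}; ε-closure = {q0, q1, q2, q3, q4, q5}.
Read 'a': q0→{q3}, q1→∅, q2→∅, q3→{q3}, q4→{q0}, q5→{q0, q1, q4}; now {q0, q1, q3, q4}.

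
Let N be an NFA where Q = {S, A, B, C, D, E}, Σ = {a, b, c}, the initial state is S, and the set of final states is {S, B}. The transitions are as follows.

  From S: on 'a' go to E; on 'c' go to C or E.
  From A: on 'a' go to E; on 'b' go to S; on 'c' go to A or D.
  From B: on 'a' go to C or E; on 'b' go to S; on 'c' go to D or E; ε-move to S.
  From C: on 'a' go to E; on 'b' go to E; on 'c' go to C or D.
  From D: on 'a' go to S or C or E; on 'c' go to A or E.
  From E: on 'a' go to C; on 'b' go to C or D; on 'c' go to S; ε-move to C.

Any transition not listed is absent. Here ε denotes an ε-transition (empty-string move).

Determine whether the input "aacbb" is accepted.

No

Start in {S}.
Read 'a': {S} → {C, E}.
Read 'a': {C, E} → {C, E}.
Read 'c': {C, E} → {S, C, D}.
Read 'b': {S, C, D} → {C, E}.
Read 'b': {C, E} → {C, D, E}.
The final set {C, D, E} contains no accepting state.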